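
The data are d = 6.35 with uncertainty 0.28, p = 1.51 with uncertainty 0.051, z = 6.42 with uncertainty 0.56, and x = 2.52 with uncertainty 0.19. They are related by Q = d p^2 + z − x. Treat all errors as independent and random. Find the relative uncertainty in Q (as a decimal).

0.0712

Let w = d·p^2 = 14.5. δw/w = √((1·δd/d)² + (2·δp/p)²) = √(0.00194 + 0.00456) = 0.0807, so δw = 1.17.
Q = w + z − x: δQ = √(δw² + δz² + δx²) = √(1.36 + 0.314 + 0.0361) = 1.31
Q = 18.4, so δQ/Q = 1.31/18.4 = 0.0712.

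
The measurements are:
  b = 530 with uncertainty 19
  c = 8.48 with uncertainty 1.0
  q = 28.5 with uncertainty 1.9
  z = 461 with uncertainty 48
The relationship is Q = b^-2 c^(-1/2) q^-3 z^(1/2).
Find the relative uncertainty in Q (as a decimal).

Each factor contributes (exponent × relative error)² to (δQ/Q)²:
  (-2·δb/b)² = (-2×0.0358)² = 0.00514;  (−½·δc/c)² = (-0.5×0.118)² = 0.00348;  (-3·δq/q)² = (-3×0.0667)² = 0.0400;  (½·δz/z)² = (0.5×0.104)² = 0.00271
δQ/Q = √(0.0513) = 0.227

0.227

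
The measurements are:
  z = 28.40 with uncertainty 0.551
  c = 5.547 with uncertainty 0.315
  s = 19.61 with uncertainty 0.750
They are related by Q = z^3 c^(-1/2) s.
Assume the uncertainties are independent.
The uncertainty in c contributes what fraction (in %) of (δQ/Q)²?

14.3%

(δQ/Q)² = (3·δz/z)² + (−½·δc/c)² + (1·δs/s)²
  z term: (3×0.0194)² = 0.00339
  c term: (-0.5×0.0568)² = 0.000806
  s term: (1×0.0382)² = 0.00146
Total = 0.00566. Share from c = 0.000806/0.00566 = 0.143.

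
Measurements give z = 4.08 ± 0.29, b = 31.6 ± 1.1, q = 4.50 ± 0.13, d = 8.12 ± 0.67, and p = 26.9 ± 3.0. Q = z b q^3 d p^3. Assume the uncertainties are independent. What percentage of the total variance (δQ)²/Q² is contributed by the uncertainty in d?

5.14%

(δQ/Q)² = (1·δz/z)² + (1·δb/b)² + (3·δq/q)² + (1·δd/d)² + (3·δp/p)²
  z term: (1×0.0711)² = 0.00505
  b term: (1×0.0348)² = 0.00121
  q term: (3×0.0289)² = 0.00751
  d term: (1×0.0825)² = 0.00681
  p term: (3×0.112)² = 0.112
Total = 0.133. Share from d = 0.00681/0.133 = 0.0514.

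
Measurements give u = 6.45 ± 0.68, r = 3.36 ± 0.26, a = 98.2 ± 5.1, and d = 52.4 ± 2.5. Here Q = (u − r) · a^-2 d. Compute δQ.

Let w = u − r = 3.09. δw = √(δu² + δr²) = √(0.462 + 0.0676) = 0.728, so δw/w = 0.236.
Q is then a monomial in w, a, d:
δQ/Q = √((δw/w)² + (-2·δa/a)² + (1·δd/d)²) = √(0.0555 + 0.0108 + 0.00228) = 0.262
Q = 0.0168, so δQ = 0.262 × 0.0168 = 0.00440.

0.00440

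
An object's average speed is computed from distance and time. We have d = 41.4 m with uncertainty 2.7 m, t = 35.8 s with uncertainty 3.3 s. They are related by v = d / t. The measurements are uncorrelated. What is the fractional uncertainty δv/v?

0.113

For a monomial v ∝ d, t^-1, fractional errors add in quadrature:
  (1·δd/d)² = (1×0.0652)² = 0.00425;  (-1·δt/t)² = (-1×0.0922)² = 0.00850
δv/v = √(0.0128) = 0.113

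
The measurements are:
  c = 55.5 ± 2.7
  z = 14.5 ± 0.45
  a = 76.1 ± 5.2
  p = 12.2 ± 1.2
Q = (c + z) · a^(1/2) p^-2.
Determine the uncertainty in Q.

Let u = c + z = 70.0. δu = √(δc² + δz²) = √(7.29 + 0.203) = 2.74, so δu/u = 0.0391.
Q is then a monomial in u, a, p:
δQ/Q = √((δu/u)² + (½·δa/a)² + (-2·δp/p)²) = √(0.00153 + 0.00117 + 0.0387) = 0.203
Q = 4.10, so δQ = 0.203 × 4.10 = 0.835.

0.835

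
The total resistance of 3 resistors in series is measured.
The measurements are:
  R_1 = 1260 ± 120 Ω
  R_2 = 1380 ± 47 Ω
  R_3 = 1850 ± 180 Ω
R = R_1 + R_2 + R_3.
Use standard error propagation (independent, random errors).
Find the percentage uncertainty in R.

4.93%

Absolute uncertainties add in quadrature for a linear combination:
  (δR_1)² = 14400;  (δR_2)² = 2210;  (δR_3)² = 32400
δR = √(49000) = 221 Ω
R = 4490 Ω, so δR/R = 221/4490 = 0.0493.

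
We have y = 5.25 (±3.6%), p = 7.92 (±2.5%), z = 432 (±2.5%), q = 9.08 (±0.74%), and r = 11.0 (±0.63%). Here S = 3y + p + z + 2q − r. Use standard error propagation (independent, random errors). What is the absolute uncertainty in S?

S is a linear combination, so absolute uncertainties add in quadrature:
  (3·δy)² = 0.321;  (δp)² = 0.0392;  (δz)² = 117;  (2·δq)² = 0.0181;  (δr)² = 0.00480
δS = √(117) = 10.8

10.8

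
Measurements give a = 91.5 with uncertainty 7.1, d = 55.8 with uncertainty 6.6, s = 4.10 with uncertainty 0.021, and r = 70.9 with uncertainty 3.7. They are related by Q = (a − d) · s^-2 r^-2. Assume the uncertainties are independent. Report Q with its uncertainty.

0.000422 ± 0.000123

Let u = a − d = 35.7. δu = √(δa² + δd²) = √(50.4 + 43.6) = 9.69, so δu/u = 0.272.
Q is then a monomial in u, s, r:
δQ/Q = √((δu/u)² + (-2·δs/s)² + (-2·δr/r)²) = √(0.0737 + 0.000105 + 0.0109) = 0.291
Q = 0.000422, so δQ = 0.291 × 0.000422 = 0.000123.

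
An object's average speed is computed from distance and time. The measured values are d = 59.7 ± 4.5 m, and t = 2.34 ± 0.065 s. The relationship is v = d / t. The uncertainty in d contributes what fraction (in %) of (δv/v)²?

(δv/v)² = (1·δd/d)² + (-1·δt/t)²
  d term: (1×0.0754)² = 0.00568
  t term: (-1×0.0278)² = 0.000772
Total = 0.00645. Share from d = 0.00568/0.00645 = 0.880.

88.0%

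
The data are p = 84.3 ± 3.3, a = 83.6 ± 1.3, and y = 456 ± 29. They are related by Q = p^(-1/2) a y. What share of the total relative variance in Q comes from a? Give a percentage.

5.18%

(δQ/Q)² = (−½·δp/p)² + (1·δa/a)² + (1·δy/y)²
  p term: (-0.5×0.0391)² = 0.000383
  a term: (1×0.0156)² = 0.000242
  y term: (1×0.0636)² = 0.00404
Total = 0.00467. Share from a = 0.000242/0.00467 = 0.0518.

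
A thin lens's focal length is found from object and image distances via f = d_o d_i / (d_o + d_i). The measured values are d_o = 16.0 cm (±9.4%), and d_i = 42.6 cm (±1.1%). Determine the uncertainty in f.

0.796 cm

∂f/∂d_o = (d_i/(d_o+d_i))² = 0.528;  ∂f/∂d_i = (d_o/(d_o+d_i))² = 0.0745
δf = √((∂f/∂d_o · δd_o)² + (∂f/∂d_i · δd_i)²) = √(0.632 + 0.00122) = 0.796 cm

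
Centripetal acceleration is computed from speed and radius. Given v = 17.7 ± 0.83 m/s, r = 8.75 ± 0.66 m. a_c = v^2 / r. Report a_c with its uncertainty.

35.8 ± 4.31 m/s^2

For a monomial a_c ∝ v^2, r^-1, fractional errors add in quadrature:
  (2·δv/v)² = (2×0.0469)² = 0.00880;  (-1·δr/r)² = (-1×0.0754)² = 0.00569
δa_c/a_c = √(0.0145) = 0.120
a_c = 35.8 m/s^2, so δa_c = 0.120 × 35.8 = 4.31 m/s^2.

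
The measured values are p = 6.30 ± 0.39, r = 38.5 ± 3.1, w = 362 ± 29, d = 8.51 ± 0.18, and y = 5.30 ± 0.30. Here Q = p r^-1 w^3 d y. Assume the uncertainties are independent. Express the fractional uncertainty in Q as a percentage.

26.8%

For a monomial Q ∝ p, r^-1, w^3, d, y, fractional errors add in quadrature:
  (1·δp/p)² = (1×0.0619)² = 0.00383;  (-1·δr/r)² = (-1×0.0805)² = 0.00648;  (3·δw/w)² = (3×0.0801)² = 0.0578;  (1·δd/d)² = (1×0.0212)² = 0.000447;  (1·δy/y)² = (1×0.0566)² = 0.00320
δQ/Q = √(0.0717) = 0.268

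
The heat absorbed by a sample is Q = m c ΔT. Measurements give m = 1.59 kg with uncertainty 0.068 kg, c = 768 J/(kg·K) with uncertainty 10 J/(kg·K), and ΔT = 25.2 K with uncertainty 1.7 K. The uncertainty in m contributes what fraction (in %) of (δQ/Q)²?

(δQ/Q)² = (1·δm/m)² + (1·δc/c)² + (1·δΔT/ΔT)²
  m term: (1×0.0428)² = 0.00183
  c term: (1×0.0130)² = 0.000170
  ΔT term: (1×0.0675)² = 0.00455
Total = 0.00655. Share from m = 0.00183/0.00655 = 0.279.

27.9%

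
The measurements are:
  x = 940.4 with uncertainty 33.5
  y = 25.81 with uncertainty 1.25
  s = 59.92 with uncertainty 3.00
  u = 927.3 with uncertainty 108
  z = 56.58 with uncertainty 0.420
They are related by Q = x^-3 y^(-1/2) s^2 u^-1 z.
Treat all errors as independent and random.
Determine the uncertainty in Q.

Q is a product of powers, so relative uncertainties combine in quadrature:
  (-3·δx/x)² = (-3×0.0356)² = 0.0114;  (−½·δy/y)² = (-0.5×0.0484)² = 0.000586;  (2·δs/s)² = (2×0.0501)² = 0.0100;  (-1·δu/u)² = (-1×0.116)² = 0.0136;  (1·δz/z)² = (1×0.00742)² = 5.51e-05
δQ/Q = √(0.0357) = 0.189
Q = 5.185e-08, so δQ = 0.189 × 5.185e-08 = 9.79e-09.

9.79e-09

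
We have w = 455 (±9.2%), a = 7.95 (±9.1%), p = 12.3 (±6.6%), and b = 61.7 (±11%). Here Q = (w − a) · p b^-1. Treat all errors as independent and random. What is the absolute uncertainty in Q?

Let u = w − a = 447. δu = √(δw² + δa²) = √(1750 + 0.523) = 41.9, so δu/u = 0.0937.
Q is then a monomial in u, p, b:
δQ/Q = √((δu/u)² + (1·δp/p)² + (-1·δb/b)²) = √(0.00877 + 0.00436 + 0.0121) = 0.159
Q = 89.1, so δQ = 0.159 × 89.1 = 14.2.

14.2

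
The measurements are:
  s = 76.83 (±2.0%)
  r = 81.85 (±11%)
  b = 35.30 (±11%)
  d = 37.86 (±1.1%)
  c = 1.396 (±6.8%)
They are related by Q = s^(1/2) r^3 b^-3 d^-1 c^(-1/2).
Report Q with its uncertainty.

Since Q is a product/quotient, work with relative uncertainties:
  (½·δs/s)² = (0.5×0.0200)² = 0.000100;  (3·δr/r)² = (3×0.110)² = 0.109;  (-3·δb/b)² = (-3×0.110)² = 0.109;  (-1·δd/d)² = (-1×0.0110)² = 0.000121;  (−½·δc/c)² = (-0.5×0.0680)² = 0.00116
δQ/Q = √(0.219) = 0.468
Q = 2.443, so δQ = 0.468 × 2.443 = 1.14.

2.443 ± 1.14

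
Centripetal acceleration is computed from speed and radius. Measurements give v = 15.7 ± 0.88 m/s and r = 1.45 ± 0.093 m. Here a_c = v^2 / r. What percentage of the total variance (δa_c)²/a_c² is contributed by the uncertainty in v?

(δa_c/a_c)² = (2·δv/v)² + (-1·δr/r)²
  v term: (2×0.0561)² = 0.0126
  r term: (-1×0.0641)² = 0.00411
Total = 0.0167. Share from v = 0.0126/0.0167 = 0.753.

75.3%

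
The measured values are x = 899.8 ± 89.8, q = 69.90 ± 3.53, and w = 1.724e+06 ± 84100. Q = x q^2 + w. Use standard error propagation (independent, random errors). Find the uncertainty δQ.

6.3e+05

Let p = x·q^2 = 4.396e+06. δp/p = √((1·δx/x)² + (2·δq/q)²) = √(0.00996 + 0.0102) = 0.142, so δp = 6.24e+05.
Q = p + w: δQ = √(δp² + δw²) = √(3.9e+11 + 7.07e+09) = 6.3e+05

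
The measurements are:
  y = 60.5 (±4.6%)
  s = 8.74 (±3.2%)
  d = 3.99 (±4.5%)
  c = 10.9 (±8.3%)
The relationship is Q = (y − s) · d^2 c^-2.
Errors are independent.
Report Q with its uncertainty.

Let u = y − s = 51.8. δu = √(δy² + δs²) = √(7.75 + 0.0782) = 2.80, so δu/u = 0.0540.
Q is then a monomial in u, d, c:
δQ/Q = √((δu/u)² + (2·δd/d)² + (-2·δc/c)²) = √(0.00292 + 0.00810 + 0.0276) = 0.196
Q = 6.94, so δQ = 0.196 × 6.94 = 1.36.

6.94 ± 1.36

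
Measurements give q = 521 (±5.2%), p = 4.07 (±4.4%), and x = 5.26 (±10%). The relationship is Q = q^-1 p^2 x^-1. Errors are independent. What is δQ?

0.000864

Relative error in a monomial: (δQ/Q)² = Σ (nᵢ · δxᵢ/xᵢ)².
  (-1·δq/q)² = (-1×0.0520)² = 0.00270;  (2·δp/p)² = (2×0.0440)² = 0.00774;  (-1·δx/x)² = (-1×0.100)² = 0.0100
δQ/Q = √(0.0204) = 0.143
Q = 0.00604, so δQ = 0.143 × 0.00604 = 0.000864.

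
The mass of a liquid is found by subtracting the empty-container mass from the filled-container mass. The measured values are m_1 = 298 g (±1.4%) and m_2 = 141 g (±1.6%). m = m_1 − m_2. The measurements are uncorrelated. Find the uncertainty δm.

m is a linear combination, so absolute uncertainties add in quadrature:
  (δm_1)² = 17.4;  (δm_2)² = 5.09
δm = √(22.5) = 4.74 g

4.74 g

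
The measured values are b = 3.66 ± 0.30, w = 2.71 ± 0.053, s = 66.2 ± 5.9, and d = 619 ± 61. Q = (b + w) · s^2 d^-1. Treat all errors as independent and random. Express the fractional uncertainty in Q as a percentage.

20.9%

Let u = b + w = 6.37. δu = √(δb² + δw²) = √(0.0900 + 0.00281) = 0.305, so δu/u = 0.0478.
Q is then a monomial in u, s, d:
δQ/Q = √((δu/u)² + (2·δs/s)² + (-1·δd/d)²) = √(0.00229 + 0.0318 + 0.00971) = 0.209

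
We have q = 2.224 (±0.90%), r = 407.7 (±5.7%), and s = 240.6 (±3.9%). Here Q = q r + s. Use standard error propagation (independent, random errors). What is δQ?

53.2

Let p = q·r = 906.7. δp/p = √((1·δq/q)² + (1·δr/r)²) = √(8.1e-05 + 0.00325) = 0.0577, so δp = 52.3.
Q = p + s: δQ = √(δp² + δs²) = √(2740 + 88.0) = 53.2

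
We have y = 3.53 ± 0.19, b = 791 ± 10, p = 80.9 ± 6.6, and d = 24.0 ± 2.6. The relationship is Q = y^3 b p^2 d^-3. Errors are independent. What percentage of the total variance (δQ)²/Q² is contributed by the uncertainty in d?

(δQ/Q)² = (3·δy/y)² + (1·δb/b)² + (2·δp/p)² + (-3·δd/d)²
  y term: (3×0.0538)² = 0.0261
  b term: (1×0.0126)² = 0.000160
  p term: (2×0.0816)² = 0.0266
  d term: (-3×0.108)² = 0.106
Total = 0.158. Share from d = 0.106/0.158 = 0.666.

66.6%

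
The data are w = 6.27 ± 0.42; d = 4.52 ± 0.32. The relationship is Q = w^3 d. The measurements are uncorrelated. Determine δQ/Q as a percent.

21.3%

Products/powers → add relative errors in quadrature, weighted by exponent:
  (3·δw/w)² = (3×0.0670)² = 0.0404;  (1·δd/d)² = (1×0.0708)² = 0.00501
δQ/Q = √(0.0454) = 0.213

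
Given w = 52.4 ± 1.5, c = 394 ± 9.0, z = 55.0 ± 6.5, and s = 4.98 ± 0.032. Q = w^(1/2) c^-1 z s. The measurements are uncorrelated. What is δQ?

0.611

For a monomial Q ∝ w^(1/2), c^-1, z, s, fractional errors add in quadrature:
  (½·δw/w)² = (0.5×0.0286)² = 0.000205;  (-1·δc/c)² = (-1×0.0228)² = 0.000522;  (1·δz/z)² = (1×0.118)² = 0.0140;  (1·δs/s)² = (1×0.00643)² = 4.13e-05
δQ/Q = √(0.0147) = 0.121
Q = 5.03, so δQ = 0.121 × 5.03 = 0.611.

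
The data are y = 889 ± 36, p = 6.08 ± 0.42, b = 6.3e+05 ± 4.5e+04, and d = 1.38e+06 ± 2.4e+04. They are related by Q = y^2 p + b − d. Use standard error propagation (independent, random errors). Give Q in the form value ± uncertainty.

Let w = y^2·p = 4.81e+06. δw/w = √((2·δy/y)² + (1·δp/p)²) = √(0.00656 + 0.00477) = 0.106, so δw = 5.12e+05.
Q = w + b − d: δQ = √(δw² + δb² + δd²) = √(2.62e+11 + 2.02e+09 + 5.76e+08) = 5.14e+05
Q = 4.06e+06.

(4.06 ± 0.514) × 10^6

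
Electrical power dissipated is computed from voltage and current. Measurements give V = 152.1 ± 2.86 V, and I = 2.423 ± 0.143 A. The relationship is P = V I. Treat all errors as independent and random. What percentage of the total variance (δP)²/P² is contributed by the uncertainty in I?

(δP/P)² = (1·δV/V)² + (1·δI/I)²
  V term: (1×0.0188)² = 0.000354
  I term: (1×0.0590)² = 0.00348
Total = 0.00384. Share from I = 0.00348/0.00384 = 0.908.

90.8%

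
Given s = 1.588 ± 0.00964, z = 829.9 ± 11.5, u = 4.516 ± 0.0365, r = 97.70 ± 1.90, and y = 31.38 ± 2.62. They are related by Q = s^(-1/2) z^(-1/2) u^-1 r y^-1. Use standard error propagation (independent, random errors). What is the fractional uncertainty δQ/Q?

Each factor contributes (exponent × relative error)² to (δQ/Q)²:
  (−½·δs/s)² = (-0.5×0.00607)² = 9.21e-06;  (−½·δz/z)² = (-0.5×0.0139)² = 4.8e-05;  (-1·δu/u)² = (-1×0.00808)² = 6.53e-05;  (1·δr/r)² = (1×0.0194)² = 0.000378;  (-1·δy/y)² = (-1×0.0835)² = 0.00697
δQ/Q = √(0.00747) = 0.0864

0.0864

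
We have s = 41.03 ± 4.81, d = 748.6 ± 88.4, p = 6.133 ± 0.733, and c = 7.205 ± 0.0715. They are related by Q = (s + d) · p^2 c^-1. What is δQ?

1090

Let u = s + d = 789.6. δu = √(δs² + δd²) = √(23.1 + 7810) = 88.5, so δu/u = 0.112.
Q is then a monomial in u, p, c:
δQ/Q = √((δu/u)² + (2·δp/p)² + (-1·δc/c)²) = √(0.0126 + 0.0571 + 9.85e-05) = 0.264
Q = 4122, so δQ = 0.264 × 4122 = 1090.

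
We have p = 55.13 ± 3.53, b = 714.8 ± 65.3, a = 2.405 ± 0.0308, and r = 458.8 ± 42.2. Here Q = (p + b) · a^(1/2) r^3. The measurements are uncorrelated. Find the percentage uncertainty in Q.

Let u = p + b = 769.9. δu = √(δp² + δb²) = √(12.5 + 4260) = 65.4, so δu/u = 0.0849.
Q is then a monomial in u, a, r:
δQ/Q = √((δu/u)² + (½·δa/a)² + (3·δr/r)²) = √(0.00721 + 4.1e-05 + 0.0761) = 0.289

28.9%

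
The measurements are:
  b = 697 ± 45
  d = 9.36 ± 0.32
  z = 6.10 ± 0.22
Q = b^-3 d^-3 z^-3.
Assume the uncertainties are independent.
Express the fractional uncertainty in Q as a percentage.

Each factor contributes (exponent × relative error)² to (δQ/Q)²:
  (-3·δb/b)² = (-3×0.0646)² = 0.0375;  (-3·δd/d)² = (-3×0.0342)² = 0.0105;  (-3·δz/z)² = (-3×0.0361)² = 0.0117
δQ/Q = √(0.0597) = 0.244

24.4%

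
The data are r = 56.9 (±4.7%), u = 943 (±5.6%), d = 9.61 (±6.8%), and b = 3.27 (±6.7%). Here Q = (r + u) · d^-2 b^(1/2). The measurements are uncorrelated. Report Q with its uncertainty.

Let w = r + u = 1000. δw = √(δr² + δu²) = √(7.15 + 2790) = 52.9, so δw/w = 0.0529.
Q is then a monomial in w, d, b:
δQ/Q = √((δw/w)² + (-2·δd/d)² + (½·δb/b)²) = √(0.00280 + 0.0185 + 0.00112) = 0.150
Q = 19.6, so δQ = 0.150 × 19.6 = 2.93.

19.6 ± 2.93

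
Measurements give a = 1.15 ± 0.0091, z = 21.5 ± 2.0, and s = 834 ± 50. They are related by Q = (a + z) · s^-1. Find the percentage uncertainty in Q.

Let u = a + z = 22.6. δu = √(δa² + δz²) = √(8.28e-05 + 4.00) = 2.00, so δu/u = 0.0883.
Q is then a monomial in u, s:
δQ/Q = √((δu/u)² + (-1·δs/s)²) = √(0.00780 + 0.00359) = 0.107

10.7%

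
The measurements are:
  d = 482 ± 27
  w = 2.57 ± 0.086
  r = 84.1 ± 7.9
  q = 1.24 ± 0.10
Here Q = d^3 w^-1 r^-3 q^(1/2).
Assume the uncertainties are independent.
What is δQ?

For a monomial Q ∝ d^3, w^-1, r^-3, q^(1/2), fractional errors add in quadrature:
  (3·δd/d)² = (3×0.0560)² = 0.0282;  (-1·δw/w)² = (-1×0.0335)² = 0.00112;  (-3·δr/r)² = (-3×0.0939)² = 0.0794;  (½·δq/q)² = (0.5×0.0806)² = 0.00163
δQ/Q = √(0.110) = 0.332
Q = 81.6, so δQ = 0.332 × 81.6 = 27.1.

27.1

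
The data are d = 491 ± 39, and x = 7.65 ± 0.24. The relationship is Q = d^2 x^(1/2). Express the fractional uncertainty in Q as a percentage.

Relative error in a monomial: (δQ/Q)² = Σ (nᵢ · δxᵢ/xᵢ)².
  (2·δd/d)² = (2×0.0794)² = 0.0252;  (½·δx/x)² = (0.5×0.0314)² = 0.000246
δQ/Q = √(0.0255) = 0.160

16.0%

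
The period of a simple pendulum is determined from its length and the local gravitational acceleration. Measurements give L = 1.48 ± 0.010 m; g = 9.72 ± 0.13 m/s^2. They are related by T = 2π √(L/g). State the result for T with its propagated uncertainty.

Products/powers → add relative errors in quadrature, weighted by exponent:
  (½·δL/L)² = (0.5×0.00676)² = 1.14e-05;  (−½·δg/g)² = (-0.5×0.0134)² = 4.47e-05
δT/T = √(5.61e-05) = 0.00749
T = 2.45 s, so δT = 0.00749 × 2.45 = 0.0184 s.

2.45 ± 0.0184 s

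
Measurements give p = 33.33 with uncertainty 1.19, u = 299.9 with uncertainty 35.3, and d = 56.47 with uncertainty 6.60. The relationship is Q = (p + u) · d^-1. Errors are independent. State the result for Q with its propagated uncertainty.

Let w = p + u = 333.2. δw = √(δp² + δu²) = √(1.42 + 1250) = 35.3, so δw/w = 0.106.
Q is then a monomial in w, d:
δQ/Q = √((δw/w)² + (-1·δd/d)²) = √(0.0112 + 0.0137) = 0.158
Q = 5.901, so δQ = 0.158 × 5.901 = 0.931.

5.901 ± 0.931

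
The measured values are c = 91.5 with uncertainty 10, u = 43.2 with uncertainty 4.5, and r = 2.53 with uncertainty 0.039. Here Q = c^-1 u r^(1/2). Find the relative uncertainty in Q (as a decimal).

0.151

For a monomial Q ∝ c^-1, u, r^(1/2), fractional errors add in quadrature:
  (-1·δc/c)² = (-1×0.109)² = 0.0119;  (1·δu/u)² = (1×0.104)² = 0.0109;  (½·δr/r)² = (0.5×0.0154)² = 5.94e-05
δQ/Q = √(0.0229) = 0.151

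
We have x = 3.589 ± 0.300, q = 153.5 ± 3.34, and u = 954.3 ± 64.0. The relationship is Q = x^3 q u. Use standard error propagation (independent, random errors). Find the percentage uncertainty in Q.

Q is a product of powers, so relative uncertainties combine in quadrature:
  (3·δx/x)² = (3×0.0836)² = 0.0629;  (1·δq/q)² = (1×0.0218)² = 0.000473;  (1·δu/u)² = (1×0.0671)² = 0.00450
δQ/Q = √(0.0679) = 0.260

26.0%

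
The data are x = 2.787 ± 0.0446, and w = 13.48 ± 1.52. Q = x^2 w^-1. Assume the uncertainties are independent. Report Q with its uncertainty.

0.5762 ± 0.0675

Each factor contributes (exponent × relative error)² to (δQ/Q)²:
  (2·δx/x)² = (2×0.0160)² = 0.00102;  (-1·δw/w)² = (-1×0.113)² = 0.0127
δQ/Q = √(0.0137) = 0.117
Q = 0.5762, so δQ = 0.117 × 0.5762 = 0.0675.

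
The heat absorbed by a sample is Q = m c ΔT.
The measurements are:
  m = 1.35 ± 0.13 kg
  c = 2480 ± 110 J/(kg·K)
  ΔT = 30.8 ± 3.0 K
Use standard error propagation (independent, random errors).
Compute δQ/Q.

Products/powers → add relative errors in quadrature, weighted by exponent:
  (1·δm/m)² = (1×0.0963)² = 0.00927;  (1·δc/c)² = (1×0.0444)² = 0.00197;  (1·δΔT/ΔT)² = (1×0.0974)² = 0.00949
δQ/Q = √(0.0207) = 0.144

0.144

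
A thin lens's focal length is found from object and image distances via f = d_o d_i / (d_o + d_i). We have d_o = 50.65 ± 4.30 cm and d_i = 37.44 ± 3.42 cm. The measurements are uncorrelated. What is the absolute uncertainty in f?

∂f/∂d_o = (d_i/(d_o+d_i))² = 0.181;  ∂f/∂d_i = (d_o/(d_o+d_i))² = 0.331
δf = √((∂f/∂d_o · δd_o)² + (∂f/∂d_i · δd_i)²) = √(0.603 + 1.28) = 1.37 cm

1.37 cm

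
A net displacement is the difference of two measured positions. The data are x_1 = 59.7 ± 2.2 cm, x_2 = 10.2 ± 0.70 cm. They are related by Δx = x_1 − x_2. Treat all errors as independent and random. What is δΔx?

Absolute uncertainties add in quadrature for a linear combination:
  (δx_1)² = 4.84;  (δx_2)² = 0.490
δΔx = √(5.33) = 2.31 cm

2.31 cm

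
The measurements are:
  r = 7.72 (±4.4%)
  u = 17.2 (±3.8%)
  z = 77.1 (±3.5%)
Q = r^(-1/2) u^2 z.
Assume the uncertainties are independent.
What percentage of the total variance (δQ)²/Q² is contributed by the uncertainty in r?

6.47%

(δQ/Q)² = (−½·δr/r)² + (2·δu/u)² + (1·δz/z)²
  r term: (-0.5×0.0440)² = 0.000484
  u term: (2×0.0380)² = 0.00578
  z term: (1×0.0350)² = 0.00123
Total = 0.00749. Share from r = 0.000484/0.00749 = 0.0647.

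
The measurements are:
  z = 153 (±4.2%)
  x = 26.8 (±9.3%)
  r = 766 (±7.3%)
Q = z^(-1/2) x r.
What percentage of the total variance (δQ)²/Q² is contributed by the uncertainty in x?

(δQ/Q)² = (−½·δz/z)² + (1·δx/x)² + (1·δr/r)²
  z term: (-0.5×0.0420)² = 0.000441
  x term: (1×0.0930)² = 0.00865
  r term: (1×0.0730)² = 0.00533
Total = 0.0144. Share from x = 0.00865/0.0144 = 0.600.

60.0%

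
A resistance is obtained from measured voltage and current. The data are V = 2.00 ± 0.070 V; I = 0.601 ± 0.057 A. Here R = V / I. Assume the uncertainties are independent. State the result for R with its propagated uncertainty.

Products/powers → add relative errors in quadrature, weighted by exponent:
  (1·δV/V)² = (1×0.0350)² = 0.00123;  (-1·δI/I)² = (-1×0.0948)² = 0.00899
δR/R = √(0.0102) = 0.101
R = 3.33 Ω, so δR = 0.101 × 3.33 = 0.336 Ω.

3.33 ± 0.336 Ω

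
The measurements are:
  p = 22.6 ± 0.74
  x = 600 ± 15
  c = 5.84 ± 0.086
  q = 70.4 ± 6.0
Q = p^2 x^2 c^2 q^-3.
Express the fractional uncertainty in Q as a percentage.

27.0%

Relative error in a monomial: (δQ/Q)² = Σ (nᵢ · δxᵢ/xᵢ)².
  (2·δp/p)² = (2×0.0327)² = 0.00429;  (2·δx/x)² = (2×0.0250)² = 0.00250;  (2·δc/c)² = (2×0.0147)² = 0.000867;  (-3·δq/q)² = (-3×0.0852)² = 0.0654
δQ/Q = √(0.0730) = 0.270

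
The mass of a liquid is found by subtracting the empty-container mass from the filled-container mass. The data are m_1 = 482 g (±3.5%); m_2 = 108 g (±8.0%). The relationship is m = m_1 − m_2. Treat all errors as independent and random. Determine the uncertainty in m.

For a sum/difference, combine absolute errors in quadrature:
  (δm_1)² = 285;  (δm_2)² = 74.6
δm = √(359) = 19.0 g

19.0 g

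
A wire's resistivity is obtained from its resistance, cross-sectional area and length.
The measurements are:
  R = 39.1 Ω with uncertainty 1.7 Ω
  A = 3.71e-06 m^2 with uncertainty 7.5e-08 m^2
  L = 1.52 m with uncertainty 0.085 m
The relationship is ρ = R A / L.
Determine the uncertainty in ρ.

ρ is a product of powers, so relative uncertainties combine in quadrature:
  (1·δR/R)² = (1×0.0435)² = 0.00189;  (1·δA/A)² = (1×0.0202)² = 0.000409;  (-1·δL/L)² = (-1×0.0559)² = 0.00313
δρ/ρ = √(0.00543) = 0.0737
ρ = 9.54e-05 Ω·m, so δρ = 0.0737 × 9.54e-05 = 7.03e-06 Ω·m.

7.03e-06 Ω·m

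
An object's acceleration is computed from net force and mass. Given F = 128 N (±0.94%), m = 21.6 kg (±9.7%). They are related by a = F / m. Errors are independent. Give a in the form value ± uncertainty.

5.93 ± 0.578 m/s^2

Each factor contributes (exponent × relative error)² to (δa/a)²:
  (1·δF/F)² = (1×0.00940)² = 8.84e-05;  (-1·δm/m)² = (-1×0.0970)² = 0.00941
δa/a = √(0.00950) = 0.0975
a = 5.93 m/s^2, so δa = 0.0975 × 5.93 = 0.578 m/s^2.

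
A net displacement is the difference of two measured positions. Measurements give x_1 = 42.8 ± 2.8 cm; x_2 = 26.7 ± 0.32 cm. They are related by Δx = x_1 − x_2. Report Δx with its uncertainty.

Sums and differences: (δΔx)² = Σ (cᵢ δxᵢ)².
  (δx_1)² = 7.84;  (δx_2)² = 0.102
δΔx = √(7.94) = 2.82 cm
Δx = 16.1 cm.

16.1 ± 2.82 cm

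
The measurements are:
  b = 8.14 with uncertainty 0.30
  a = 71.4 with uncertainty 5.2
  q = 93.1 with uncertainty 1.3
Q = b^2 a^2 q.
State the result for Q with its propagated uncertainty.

(3.14 ± 0.515) × 10^7

For a monomial Q ∝ b^2, a^2, q, fractional errors add in quadrature:
  (2·δb/b)² = (2×0.0369)² = 0.00543;  (2·δa/a)² = (2×0.0728)² = 0.0212;  (1·δq/q)² = (1×0.0140)² = 0.000195
δQ/Q = √(0.0268) = 0.164
Q = 3.14e+07, so δQ = 0.164 × 3.14e+07 = 5.15e+06.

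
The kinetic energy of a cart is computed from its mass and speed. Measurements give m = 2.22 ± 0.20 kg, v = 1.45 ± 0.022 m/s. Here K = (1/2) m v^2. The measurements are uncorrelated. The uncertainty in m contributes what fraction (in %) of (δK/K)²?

89.8%

(δK/K)² = (1·δm/m)² + (2·δv/v)²
  m term: (1×0.0901)² = 0.00812
  v term: (2×0.0152)² = 0.000921
Total = 0.00904. Share from m = 0.00812/0.00904 = 0.898.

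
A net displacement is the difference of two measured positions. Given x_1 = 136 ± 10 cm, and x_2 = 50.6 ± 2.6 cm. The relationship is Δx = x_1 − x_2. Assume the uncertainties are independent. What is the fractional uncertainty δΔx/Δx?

0.121

Each term contributes (cᵢ δxᵢ)² to (δΔx)²:
  (δx_1)² = 100;  (δx_2)² = 6.76
δΔx = √(107) = 10.3 cm
Δx = 85.4 cm, so δΔx/Δx = 10.3/85.4 = 0.121.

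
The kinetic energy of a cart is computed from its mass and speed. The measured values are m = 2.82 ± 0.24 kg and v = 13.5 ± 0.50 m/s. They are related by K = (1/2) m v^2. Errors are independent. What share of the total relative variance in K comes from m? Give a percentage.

(δK/K)² = (1·δm/m)² + (2·δv/v)²
  m term: (1×0.0851)² = 0.00724
  v term: (2×0.0370)² = 0.00549
Total = 0.0127. Share from m = 0.00724/0.0127 = 0.569.

56.9%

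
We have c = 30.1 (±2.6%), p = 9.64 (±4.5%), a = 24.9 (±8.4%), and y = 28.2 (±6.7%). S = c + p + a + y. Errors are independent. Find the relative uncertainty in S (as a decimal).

0.0319

Each term contributes (cᵢ δxᵢ)² to (δS)²:
  (δc)² = 0.612;  (δp)² = 0.188;  (δa)² = 4.37;  (δy)² = 3.57
δS = √(8.75) = 2.96
S = 92.8, so δS/S = 2.96/92.8 = 0.0319.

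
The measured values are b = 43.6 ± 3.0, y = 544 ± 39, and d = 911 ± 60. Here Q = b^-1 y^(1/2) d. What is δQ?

For a monomial Q ∝ b^-1, y^(1/2), d, fractional errors add in quadrature:
  (-1·δb/b)² = (-1×0.0688)² = 0.00473;  (½·δy/y)² = (0.5×0.0717)² = 0.00128;  (1·δd/d)² = (1×0.0659)² = 0.00434
δQ/Q = √(0.0104) = 0.102
Q = 487, so δQ = 0.102 × 487 = 49.6.

49.6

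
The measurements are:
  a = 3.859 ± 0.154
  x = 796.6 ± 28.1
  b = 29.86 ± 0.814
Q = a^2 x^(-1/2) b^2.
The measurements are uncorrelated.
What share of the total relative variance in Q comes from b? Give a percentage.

(δQ/Q)² = (2·δa/a)² + (−½·δx/x)² + (2·δb/b)²
  a term: (2×0.0399)² = 0.00637
  x term: (-0.5×0.0353)² = 0.000311
  b term: (2×0.0273)² = 0.00297
Total = 0.00965. Share from b = 0.00297/0.00965 = 0.308.

30.8%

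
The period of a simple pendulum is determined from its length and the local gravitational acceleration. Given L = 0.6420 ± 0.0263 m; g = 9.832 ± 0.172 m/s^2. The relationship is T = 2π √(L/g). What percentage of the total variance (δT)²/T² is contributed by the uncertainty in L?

(δT/T)² = (½·δL/L)² + (−½·δg/g)²
  L term: (0.5×0.0410)² = 0.000420
  g term: (-0.5×0.0175)² = 7.65e-05
Total = 0.000496. Share from L = 0.000420/0.000496 = 0.846.

84.6%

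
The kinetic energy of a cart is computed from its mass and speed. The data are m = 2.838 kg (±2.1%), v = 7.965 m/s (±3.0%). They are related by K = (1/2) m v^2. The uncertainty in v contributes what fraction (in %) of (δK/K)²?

(δK/K)² = (1·δm/m)² + (2·δv/v)²
  m term: (1×0.0210)² = 0.000441
  v term: (2×0.0300)² = 0.00360
Total = 0.00404. Share from v = 0.00360/0.00404 = 0.891.

89.1%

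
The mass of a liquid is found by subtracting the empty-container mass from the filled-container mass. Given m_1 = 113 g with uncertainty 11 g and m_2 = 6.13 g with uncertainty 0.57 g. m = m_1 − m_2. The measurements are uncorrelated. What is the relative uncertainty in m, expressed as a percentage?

10.3%

Sums and differences: (δm)² = Σ (cᵢ δxᵢ)².
  (δm_1)² = 121;  (δm_2)² = 0.325
δm = √(121) = 11.0 g
m = 107 g, so δm/m = 11.0/107 = 0.103.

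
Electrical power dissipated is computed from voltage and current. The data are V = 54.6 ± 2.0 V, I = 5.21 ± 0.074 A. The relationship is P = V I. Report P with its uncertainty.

284 ± 11.2 W

P is a product of powers, so relative uncertainties combine in quadrature:
  (1·δV/V)² = (1×0.0366)² = 0.00134;  (1·δI/I)² = (1×0.0142)² = 0.000202
δP/P = √(0.00154) = 0.0393
P = 284 W, so δP = 0.0393 × 284 = 11.2 W.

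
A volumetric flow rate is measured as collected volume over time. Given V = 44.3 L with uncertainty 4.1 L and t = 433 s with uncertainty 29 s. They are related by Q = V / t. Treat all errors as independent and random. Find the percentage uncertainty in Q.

11.4%

For a monomial Q ∝ V, t^-1, fractional errors add in quadrature:
  (1·δV/V)² = (1×0.0926)² = 0.00857;  (-1·δt/t)² = (-1×0.0670)² = 0.00449
δQ/Q = √(0.0131) = 0.114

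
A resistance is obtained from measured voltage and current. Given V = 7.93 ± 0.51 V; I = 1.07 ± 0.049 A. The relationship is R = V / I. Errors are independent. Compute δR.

0.585 Ω

Relative error in a monomial: (δR/R)² = Σ (nᵢ · δxᵢ/xᵢ)².
  (1·δV/V)² = (1×0.0643)² = 0.00414;  (-1·δI/I)² = (-1×0.0458)² = 0.00210
δR/R = √(0.00623) = 0.0790
R = 7.41 Ω, so δR = 0.0790 × 7.41 = 0.585 Ω.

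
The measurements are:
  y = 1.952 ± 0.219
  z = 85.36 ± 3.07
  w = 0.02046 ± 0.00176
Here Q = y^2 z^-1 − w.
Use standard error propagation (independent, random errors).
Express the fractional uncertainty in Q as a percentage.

Let p = y^2·z^-1 = 0.04464. δp/p = √((2·δy/y)² + (-1·δz/z)²) = √(0.0503 + 0.00129) = 0.227, so δp = 0.0101.
Q = p − w: δQ = √(δp² + δw²) = √(0.000103 + 3.1e-06) = 0.0103
Q = 0.02418, so δQ/Q = 0.0103/0.02418 = 0.426.

42.6%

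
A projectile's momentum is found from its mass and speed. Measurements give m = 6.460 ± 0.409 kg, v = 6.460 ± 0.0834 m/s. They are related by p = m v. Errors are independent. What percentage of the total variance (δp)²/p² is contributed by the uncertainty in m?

96.0%

(δp/p)² = (1·δm/m)² + (1·δv/v)²
  m term: (1×0.0633)² = 0.00401
  v term: (1×0.0129)² = 0.000167
Total = 0.00418. Share from m = 0.00401/0.00418 = 0.960.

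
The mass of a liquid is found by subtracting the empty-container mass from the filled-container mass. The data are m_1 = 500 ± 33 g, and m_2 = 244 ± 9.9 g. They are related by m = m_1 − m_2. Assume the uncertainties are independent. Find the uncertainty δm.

Sums and differences: (δm)² = Σ (cᵢ δxᵢ)².
  (δm_1)² = 1090;  (δm_2)² = 98.0
δm = √(1190) = 34.5 g

34.5 g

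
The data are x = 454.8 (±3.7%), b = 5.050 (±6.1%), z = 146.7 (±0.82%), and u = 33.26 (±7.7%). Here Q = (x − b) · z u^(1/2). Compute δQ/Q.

0.0543

Let w = x − b = 449.8. δw = √(δx² + δb²) = √(283 + 0.0949) = 16.8, so δw/w = 0.0374.
Q is then a monomial in w, z, u:
δQ/Q = √((δw/w)² + (1·δz/z)² + (½·δu/u)²) = √(0.00140 + 6.72e-05 + 0.00148) = 0.0543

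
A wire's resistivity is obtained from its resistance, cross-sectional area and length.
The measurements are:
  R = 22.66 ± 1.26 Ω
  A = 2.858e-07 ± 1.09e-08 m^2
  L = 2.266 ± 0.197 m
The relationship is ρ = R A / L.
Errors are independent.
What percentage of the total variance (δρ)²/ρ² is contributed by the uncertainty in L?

(δρ/ρ)² = (1·δR/R)² + (1·δA/A)² + (-1·δL/L)²
  R term: (1×0.0556)² = 0.00309
  A term: (1×0.0381)² = 0.00145
  L term: (-1×0.0869)² = 0.00756
Total = 0.0121. Share from L = 0.00756/0.0121 = 0.624.

62.4%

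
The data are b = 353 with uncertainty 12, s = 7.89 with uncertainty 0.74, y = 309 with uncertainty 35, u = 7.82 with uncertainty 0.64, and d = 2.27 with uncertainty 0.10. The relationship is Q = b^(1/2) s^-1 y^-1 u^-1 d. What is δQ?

0.000391

Relative error in a monomial: (δQ/Q)² = Σ (nᵢ · δxᵢ/xᵢ)².
  (½·δb/b)² = (0.5×0.0340)² = 0.000289;  (-1·δs/s)² = (-1×0.0938)² = 0.00880;  (-1·δy/y)² = (-1×0.113)² = 0.0128;  (-1·δu/u)² = (-1×0.0818)² = 0.00670;  (1·δd/d)² = (1×0.0441)² = 0.00194
δQ/Q = √(0.0306) = 0.175
Q = 0.00224, so δQ = 0.175 × 0.00224 = 0.000391.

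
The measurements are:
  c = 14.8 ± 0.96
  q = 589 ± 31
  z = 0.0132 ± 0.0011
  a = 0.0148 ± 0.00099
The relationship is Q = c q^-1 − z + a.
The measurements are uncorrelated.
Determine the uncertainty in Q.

Let p = c·q^-1 = 0.0251. δp/p = √((1·δc/c)² + (-1·δq/q)²) = √(0.00421 + 0.00277) = 0.0835, so δp = 0.00210.
Q = p − z + a: δQ = √(δp² + δz² + δa²) = √(4.41e-06 + 1.21e-06 + 9.8e-07) = 0.00257

0.00257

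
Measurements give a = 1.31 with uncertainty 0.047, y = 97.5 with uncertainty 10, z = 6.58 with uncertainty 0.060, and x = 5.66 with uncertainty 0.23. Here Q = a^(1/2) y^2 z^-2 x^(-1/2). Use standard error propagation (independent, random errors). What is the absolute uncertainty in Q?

21.9

For a monomial Q ∝ a^(1/2), y^2, z^-2, x^(-1/2), fractional errors add in quadrature:
  (½·δa/a)² = (0.5×0.0359)² = 0.000322;  (2·δy/y)² = (2×0.103)² = 0.0421;  (-2·δz/z)² = (-2×0.00912)² = 0.000333;  (−½·δx/x)² = (-0.5×0.0406)² = 0.000413
δQ/Q = √(0.0431) = 0.208
Q = 106, so δQ = 0.208 × 106 = 21.9.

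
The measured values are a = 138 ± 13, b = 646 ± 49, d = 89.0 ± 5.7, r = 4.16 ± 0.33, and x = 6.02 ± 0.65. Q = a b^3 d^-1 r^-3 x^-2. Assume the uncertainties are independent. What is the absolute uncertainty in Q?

Relative error in a monomial: (δQ/Q)² = Σ (nᵢ · δxᵢ/xᵢ)².
  (1·δa/a)² = (1×0.0942)² = 0.00887;  (3·δb/b)² = (3×0.0759)² = 0.0518;  (-1·δd/d)² = (-1×0.0640)² = 0.00410;  (-3·δr/r)² = (-3×0.0793)² = 0.0566;  (-2·δx/x)² = (-2×0.108)² = 0.0466
δQ/Q = √(0.168) = 0.410
Q = 1.6e+05, so δQ = 0.410 × 1.6e+05 = 65700.

65700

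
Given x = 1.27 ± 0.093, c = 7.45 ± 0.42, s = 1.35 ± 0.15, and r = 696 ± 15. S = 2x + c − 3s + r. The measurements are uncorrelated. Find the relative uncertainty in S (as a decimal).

S is a linear combination, so absolute uncertainties add in quadrature:
  (2·δx)² = 0.0346;  (δc)² = 0.176;  (3·δs)² = 0.202;  (δr)² = 225
δS = √(225) = 15.0
S = 702, so δS/S = 15.0/702 = 0.0214.

0.0214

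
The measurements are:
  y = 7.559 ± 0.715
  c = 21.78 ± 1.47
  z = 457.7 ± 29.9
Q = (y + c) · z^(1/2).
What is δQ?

40.5

Let u = y + c = 29.34. δu = √(δy² + δc²) = √(0.511 + 2.16) = 1.63, so δu/u = 0.0557.
Q is then a monomial in u, z:
δQ/Q = √((δu/u)² + (½·δz/z)²) = √(0.00310 + 0.00107) = 0.0646
Q = 627.7, so δQ = 0.0646 × 627.7 = 40.5.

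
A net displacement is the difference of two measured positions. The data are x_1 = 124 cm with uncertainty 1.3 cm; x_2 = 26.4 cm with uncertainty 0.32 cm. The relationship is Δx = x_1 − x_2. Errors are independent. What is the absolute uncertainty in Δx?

For a sum/difference, combine absolute errors in quadrature:
  (δx_1)² = 1.69;  (δx_2)² = 0.102
δΔx = √(1.79) = 1.34 cm

1.34 cm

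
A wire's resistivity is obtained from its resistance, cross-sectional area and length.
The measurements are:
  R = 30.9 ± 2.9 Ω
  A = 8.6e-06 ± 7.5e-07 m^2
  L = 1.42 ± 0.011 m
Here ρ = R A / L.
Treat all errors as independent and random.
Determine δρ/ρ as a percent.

ρ is a product of powers, so relative uncertainties combine in quadrature:
  (1·δR/R)² = (1×0.0939)² = 0.00881;  (1·δA/A)² = (1×0.0872)² = 0.00761;  (-1·δL/L)² = (-1×0.00775)² = 6e-05
δρ/ρ = √(0.0165) = 0.128

12.8%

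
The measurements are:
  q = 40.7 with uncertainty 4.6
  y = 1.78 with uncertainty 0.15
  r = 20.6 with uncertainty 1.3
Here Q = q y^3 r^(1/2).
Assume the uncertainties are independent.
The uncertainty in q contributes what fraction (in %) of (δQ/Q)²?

16.4%

(δQ/Q)² = (1·δq/q)² + (3·δy/y)² + (½·δr/r)²
  q term: (1×0.113)² = 0.0128
  y term: (3×0.0843)² = 0.0639
  r term: (0.5×0.0631)² = 0.000996
Total = 0.0777. Share from q = 0.0128/0.0777 = 0.164.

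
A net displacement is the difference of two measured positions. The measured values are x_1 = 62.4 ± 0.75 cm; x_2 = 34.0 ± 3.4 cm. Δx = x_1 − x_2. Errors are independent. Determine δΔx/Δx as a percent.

12.3%

Absolute uncertainties add in quadrature for a linear combination:
  (δx_1)² = 0.562;  (δx_2)² = 11.6
δΔx = √(12.1) = 3.48 cm
Δx = 28.4 cm, so δΔx/Δx = 3.48/28.4 = 0.123.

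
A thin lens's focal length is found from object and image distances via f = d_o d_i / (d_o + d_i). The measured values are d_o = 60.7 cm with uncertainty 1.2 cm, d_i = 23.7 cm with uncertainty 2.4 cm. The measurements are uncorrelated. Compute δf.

∂f/∂d_o = (d_i/(d_o+d_i))² = 0.0789;  ∂f/∂d_i = (d_o/(d_o+d_i))² = 0.517
δf = √((∂f/∂d_o · δd_o)² + (∂f/∂d_i · δd_i)²) = √(0.00895 + 1.54) = 1.24 cm

1.24 cm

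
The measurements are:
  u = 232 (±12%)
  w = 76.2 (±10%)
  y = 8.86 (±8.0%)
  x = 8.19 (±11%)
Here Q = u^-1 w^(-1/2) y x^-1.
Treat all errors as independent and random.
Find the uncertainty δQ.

Products/powers → add relative errors in quadrature, weighted by exponent:
  (-1·δu/u)² = (-1×0.120)² = 0.0144;  (−½·δw/w)² = (-0.5×0.100)² = 0.00250;  (1·δy/y)² = (1×0.0800)² = 0.00640;  (-1·δx/x)² = (-1×0.110)² = 0.0121
δQ/Q = √(0.0354) = 0.188
Q = 0.000534, so δQ = 0.188 × 0.000534 = 0.000101.

0.000101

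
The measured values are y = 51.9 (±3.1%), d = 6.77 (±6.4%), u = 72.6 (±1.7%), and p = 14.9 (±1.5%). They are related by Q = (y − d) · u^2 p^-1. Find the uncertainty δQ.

836

Let w = y − d = 45.1. δw = √(δy² + δd²) = √(2.59 + 0.188) = 1.67, so δw/w = 0.0369.
Q is then a monomial in w, u, p:
δQ/Q = √((δw/w)² + (2·δu/u)² + (-1·δp/p)²) = √(0.00136 + 0.00116 + 0.000225) = 0.0524
Q = 16000, so δQ = 0.0524 × 16000 = 836.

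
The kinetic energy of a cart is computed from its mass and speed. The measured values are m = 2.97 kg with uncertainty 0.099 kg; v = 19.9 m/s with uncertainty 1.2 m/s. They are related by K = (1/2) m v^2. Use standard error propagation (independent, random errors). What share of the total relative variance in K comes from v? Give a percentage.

92.9%

(δK/K)² = (1·δm/m)² + (2·δv/v)²
  m term: (1×0.0333)² = 0.00111
  v term: (2×0.0603)² = 0.0145
Total = 0.0157. Share from v = 0.0145/0.0157 = 0.929.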